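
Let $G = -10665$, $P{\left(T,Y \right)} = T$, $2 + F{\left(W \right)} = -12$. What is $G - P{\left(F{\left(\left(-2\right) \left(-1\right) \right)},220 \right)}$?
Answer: $-10651$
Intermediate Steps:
$F{\left(W \right)} = -14$ ($F{\left(W \right)} = -2 - 12 = -14$)
$G - P{\left(F{\left(\left(-2\right) \left(-1\right) \right)},220 \right)} = -10665 - -14 = -10665 + 14 = -10651$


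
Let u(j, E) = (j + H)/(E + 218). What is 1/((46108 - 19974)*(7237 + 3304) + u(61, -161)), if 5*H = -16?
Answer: 285/78511371079 ≈ 3.6300e-9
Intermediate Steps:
H = -16/5 (H = (⅕)*(-16) = -16/5 ≈ -3.2000)
u(j, E) = (-16/5 + j)/(218 + E) (u(j, E) = (j - 16/5)/(E + 218) = (-16/5 + j)/(218 + E))
1/((46108 - 19974)*(7237 + 3304) + u(61, -161)) = 1/((46108 - 19974)*(7237 + 3304) + (-16/5 + 61)/(218 - 161)) = 1/(26134*10541 + (289/5)/57) = 1/(275478494 + (1/57)*(289/5)) = 1/(275478494 + 289/285) = 1/(78511371079/285) = 285/78511371079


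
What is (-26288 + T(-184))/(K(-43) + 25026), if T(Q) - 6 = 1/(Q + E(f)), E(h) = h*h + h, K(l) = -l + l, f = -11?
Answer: -1944869/1851924 ≈ -1.0502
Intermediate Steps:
K(l) = 0
E(h) = h + h**2 (E(h) = h**2 + h = h + h**2)
T(Q) = 6 + 1/(110 + Q) (T(Q) = 6 + 1/(Q - 11*(1 - 11)) = 6 + 1/(Q - 11*(-10)) = 6 + 1/(Q + 110) = 6 + 1/(110 + Q))
(-26288 + T(-184))/(K(-43) + 25026) = (-26288 + (661 + 6*(-184))/(110 - 184))/(0 + 25026) = (-26288 + (661 - 1104)/(-74))/25026 = (-26288 - 1/74*(-443))*(1/25026) = (-26288 + 443/74)*(1/25026) = -1944869/74*1/25026 = -1944869/1851924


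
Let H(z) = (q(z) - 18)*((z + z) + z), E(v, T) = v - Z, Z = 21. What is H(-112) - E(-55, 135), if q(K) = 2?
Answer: 5452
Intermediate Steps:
E(v, T) = -21 + v (E(v, T) = v - 1*21 = v - 21 = -21 + v)
H(z) = -48*z (H(z) = (2 - 18)*((z + z) + z) = -16*(2*z + z) = -48*z)
H(-112) - E(-55, 135) = -48*(-112) - (-21 - 55) = 5376 - 1*(-76) = 5376 + 76 = 5452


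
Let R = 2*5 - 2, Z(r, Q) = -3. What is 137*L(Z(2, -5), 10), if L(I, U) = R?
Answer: 1096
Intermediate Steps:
R = 8 (R = 10 - 2 = 8)
L(I, U) = 8
137*L(Z(2, -5), 10) = 137*8 = 1096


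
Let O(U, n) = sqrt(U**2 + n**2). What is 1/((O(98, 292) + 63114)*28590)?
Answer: 10519/18980339339920 - sqrt(23717)/56941018019760 ≈ 5.5150e-10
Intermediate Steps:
1/((O(98, 292) + 63114)*28590) = 1/((sqrt(98**2 + 292**2) + 63114)*28590) = (1/28590)/(sqrt(9604 + 85264) + 63114) = (1/28590)/(sqrt(94868) + 63114) = (1/28590)/(2*sqrt(23717) + 63114) = (1/28590)/(63114 + 2*sqrt(23717)) = 1/(28590*(63114 + 2*sqrt(23717)))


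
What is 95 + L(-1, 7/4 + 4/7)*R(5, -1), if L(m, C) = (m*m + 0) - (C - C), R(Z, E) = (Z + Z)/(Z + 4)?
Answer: 865/9 ≈ 96.111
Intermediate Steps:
R(Z, E) = 2*Z/(4 + Z) (R(Z, E) = (2*Z)/(4 + Z) = 2*Z/(4 + Z))
L(m, C) = m**2 (L(m, C) = (m**2 + 0) - 1*0 = m**2 + 0 = m**2)
95 + L(-1, 7/4 + 4/7)*R(5, -1) = 95 + (-1)**2*(2*5/(4 + 5)) = 95 + 1*(2*5/9) = 95 + 1*(2*5*(1/9)) = 95 + 1*(10/9) = 95 + 10/9 = 865/9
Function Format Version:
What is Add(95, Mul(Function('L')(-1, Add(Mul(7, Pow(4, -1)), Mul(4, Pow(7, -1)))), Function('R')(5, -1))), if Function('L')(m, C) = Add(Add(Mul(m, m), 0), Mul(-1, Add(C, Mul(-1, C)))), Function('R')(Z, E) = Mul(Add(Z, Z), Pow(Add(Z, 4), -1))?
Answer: Rational(865, 9) ≈ 96.111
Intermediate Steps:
Function('R')(Z, E) = Mul(2, Z, Pow(Add(4, Z), -1)) (Function('R')(Z, E) = Mul(Mul(2, Z), Pow(Add(4, Z), -1)) = Mul(2, Z, Pow(Add(4, Z), -1)))
Function('L')(m, C) = Pow(m, 2) (Function('L')(m, C) = Add(Add(Pow(m, 2), 0), Mul(-1, 0)) = Add(Pow(m, 2), 0) = Pow(m, 2))
Add(95, Mul(Function('L')(-1, Add(Mul(7, Pow(4, -1)), Mul(4, Pow(7, -1)))), Function('R')(5, -1))) = Add(95, Mul(Pow(-1, 2), Mul(2, 5, Pow(Add(4, 5), -1)))) = Add(95, Mul(1, Mul(2, 5, Pow(9, -1)))) = Add(95, Mul(1, Mul(2, 5, Rational(1, 9)))) = Add(95, Mul(1, Rational(10, 9))) = Add(95, Rational(10, 9)) = Rational(865, 9)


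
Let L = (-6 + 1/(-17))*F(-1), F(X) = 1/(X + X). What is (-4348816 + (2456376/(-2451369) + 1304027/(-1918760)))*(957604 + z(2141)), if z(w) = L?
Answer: -221996196923956486528051519/53307339534320 ≈ -4.1645e+12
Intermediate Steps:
F(X) = 1/(2*X)
L = 103/34 (L = (-6 + 1/(-17))*((1/2)/(-1)) = (-6 - 1/17)*((1/2)*(-1)) = -103/17*(-1/2) = 103/34 ≈ 3.0294)
z(w) = 103/34
(-4348816 + (2456376/(-2451369) + 1304027/(-1918760)))*(957604 + z(2141)) = (-4348816 + (2456376/(-2451369) + 1304027/(-1918760)))*(957604 + 103/34) = (-4348816 + (2456376*(-1/2451369) + 1304027*(-1/1918760)))*(32558639/34) = (-4348816 + (-818792/817123 - 1304027/1918760))*(32558639/34) = (-4348816 - 2636615792241/1567862927480)*(32558639/34) = -6818350021447655921/1567862927480*32558639/34 = -221996196923956486528051519/53307339534320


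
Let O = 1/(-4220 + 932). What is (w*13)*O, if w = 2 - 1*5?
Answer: 13/1096 ≈ 0.011861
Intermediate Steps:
w = -3 (w = 2 - 5 = -3)
O = -1/3288 (O = 1/(-3288) = -1/3288 ≈ -0.00030414)
(w*13)*O = -3*13*(-1/3288) = -39*(-1/3288) = 13/1096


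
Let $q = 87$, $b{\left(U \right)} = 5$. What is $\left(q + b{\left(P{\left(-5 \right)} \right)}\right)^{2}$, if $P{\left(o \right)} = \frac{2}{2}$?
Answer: $8464$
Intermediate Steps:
$P{\left(o \right)} = 1$ ($P{\left(o \right)} = 2 \cdot \frac{1}{2} = 1$)
$\left(q + b{\left(P{\left(-5 \right)} \right)}\right)^{2} = \left(87 + 5\right)^{2} = 92^{2} = 8464$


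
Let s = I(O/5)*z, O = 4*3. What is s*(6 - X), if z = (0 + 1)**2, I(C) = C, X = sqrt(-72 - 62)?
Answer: 72/5 - 12*I*sqrt(134)/5 ≈ 14.4 - 27.782*I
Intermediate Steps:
O = 12
X = I*sqrt(134) (X = sqrt(-134) = I*sqrt(134) ≈ 11.576*I)
z = 1 (z = 1**2 = 1)
s = 12/5 (s = (12/5)*1 = 12/5 ≈ 2.4000)
s*(6 - X) = 12*(6 - I*sqrt(134))/5 = 72/5 - 12*I*sqrt(134)/5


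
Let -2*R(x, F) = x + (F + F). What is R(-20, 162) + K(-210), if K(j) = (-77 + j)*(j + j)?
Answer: 120388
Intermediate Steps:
K(j) = 2*j*(-77 + j) (K(j) = (-77 + j)*(2*j) = 2*j*(-77 + j))
R(x, F) = -F - x/2 (R(x, F) = -(x + (F + F))/2 = -(x + 2*F)/2 = -F - x/2)
R(-20, 162) + K(-210) = (-1*162 - ½*(-20)) + 2*(-210)*(-77 - 210) = (-162 + 10) + 2*(-210)*(-287) = -152 + 120540 = 120388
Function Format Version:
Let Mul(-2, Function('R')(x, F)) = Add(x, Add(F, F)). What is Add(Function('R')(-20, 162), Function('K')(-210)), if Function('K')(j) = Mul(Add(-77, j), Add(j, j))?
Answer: 120388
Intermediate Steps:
Function('K')(j) = Mul(2, j, Add(-77, j)) (Function('K')(j) = Mul(Add(-77, j), Mul(2, j)) = Mul(2, j, Add(-77, j)))
Function('R')(x, F) = Add(Mul(-1, F), Mul(Rational(-1, 2), x)) (Function('R')(x, F) = Mul(Rational(-1, 2), Add(x, Add(F, F))) = Mul(Rational(-1, 2), Add(x, Mul(2, F))) = Add(Mul(-1, F), Mul(Rational(-1, 2), x)))
Add(Function('R')(-20, 162), Function('K')(-210)) = Add(Add(Mul(-1, 162), Mul(Rational(-1, 2), -20)), Mul(2, -210, Add(-77, -210))) = Add(Add(-162, 10), Mul(2, -210, -287)) = Add(-152, 120540) = 120388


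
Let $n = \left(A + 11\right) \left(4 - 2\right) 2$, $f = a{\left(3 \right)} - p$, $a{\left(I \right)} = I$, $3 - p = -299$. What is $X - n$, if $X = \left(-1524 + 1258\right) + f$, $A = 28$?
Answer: $-721$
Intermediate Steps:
$p = 302$ ($p = 3 - -299 = 3 + 299 = 302$)
$f = -299$ ($f = 3 - 302 = -299$)
$X = -565$ ($X = \left(-1524 + 1258\right) - 299 = -266 - 299 = -565$)
$n = 156$ ($n = \left(28 + 11\right) \left(4 - 2\right) 2 = 39 \cdot 2 \cdot 2 = 39 \cdot 4 = 156$)
$X - n = -565 - 156 = -721$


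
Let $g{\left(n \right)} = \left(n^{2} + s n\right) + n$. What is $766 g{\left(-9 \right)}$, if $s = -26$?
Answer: $234396$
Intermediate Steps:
$g{\left(n \right)} = n^{2} - 25 n$ ($g{\left(n \right)} = \left(n^{2} - 26 n\right) + n = n^{2} - 25 n$)
$766 g{\left(-9 \right)} = 766 \left(- 9 \left(-25 - 9\right)\right) = 766 \left(\left(-9\right) \left(-34\right)\right) = 766 \cdot 306 = 234396$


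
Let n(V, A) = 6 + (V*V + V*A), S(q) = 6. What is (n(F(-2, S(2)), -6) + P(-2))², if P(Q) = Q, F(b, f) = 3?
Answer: 25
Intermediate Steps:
n(V, A) = 6 + V² + A*V (n(V, A) = 6 + (V² + A*V) = 6 + V² + A*V)
(n(F(-2, S(2)), -6) + P(-2))² = ((6 + 3² - 6*3) - 2)² = ((6 + 9 - 18) - 2)² = (-3 - 2)² = (-5)² = 25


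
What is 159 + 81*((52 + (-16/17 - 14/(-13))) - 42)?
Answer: 216579/221 ≈ 980.00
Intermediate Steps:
159 + 81*((52 + (-16/17 - 14/(-13))) - 42) = 159 + 81*((52 + (-16*1/17 - 14*(-1/13))) - 42) = 159 + 81*((52 + (-16/17 + 14/13)) - 42) = 159 + 81*((52 + 30/221) - 42) = 159 + 81*(11522/221 - 42) = 159 + 81*(2240/221) = 159 + 181440/221 = 216579/221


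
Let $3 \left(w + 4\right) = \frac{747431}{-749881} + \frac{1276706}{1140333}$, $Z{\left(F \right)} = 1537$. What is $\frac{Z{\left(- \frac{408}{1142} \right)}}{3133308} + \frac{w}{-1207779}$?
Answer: $\frac{1598003991410533048147}{3236045386306334558493636} \approx 0.00049381$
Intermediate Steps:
$w = - \frac{10156311267013}{2565342151119}$ ($w = -4 + \frac{\frac{747431}{-749881} + \frac{1276706}{1140333}}{3} = -4 + \frac{747431 \left(- \frac{1}{749881}\right) + 1276706 \cdot \frac{1}{1140333}}{3} = -4 + \frac{- \frac{747431}{749881} + \frac{1276706}{1140333}}{3} = -4 + \frac{1}{3} \cdot \frac{105057337463}{855114050373} = -4 + \frac{105057337463}{2565342151119} = - \frac{10156311267013}{2565342151119} \approx -3.959$)
$\frac{Z{\left(- \frac{408}{1142} \right)}}{3133308} + \frac{w}{-1207779} = \frac{1537}{3133308} - \frac{10156311267013}{2565342151119 \left(-1207779\right)} = 1537 \cdot \frac{1}{3133308} - - \frac{10156311267013}{3098366377936354701} = \frac{1537}{3133308} + \frac{10156311267013}{3098366377936354701} = \frac{1598003991410533048147}{3236045386306334558493636}$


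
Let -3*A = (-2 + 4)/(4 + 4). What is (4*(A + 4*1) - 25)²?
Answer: 784/9 ≈ 87.111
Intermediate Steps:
A = -1/12 (A = -(-2 + 4)/(3*(4 + 4)) = -2/(3*8) = -⅓*¼ = -1/12 ≈ -0.083333)
(4*(A + 4*1) - 25)² = (4*(-1/12 + 4*1) - 25)² = (4*(-1/12 + 4) - 25)² = (4*(47/12) - 25)² = (47/3 - 25)² = (-28/3)² = 784/9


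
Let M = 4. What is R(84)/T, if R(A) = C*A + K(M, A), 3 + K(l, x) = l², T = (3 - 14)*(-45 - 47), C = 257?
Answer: 21601/1012 ≈ 21.345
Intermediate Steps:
T = 1012 (T = -11*(-92) = 1012)
K(l, x) = -3 + l²
R(A) = 13 + 257*A (R(A) = 257*A + (-3 + 4²) = 257*A + (-3 + 16) = 257*A + 13 = 13 + 257*A)
R(84)/T = (13 + 257*84)/1012 = (13 + 21588)*(1/1012) = 21601*(1/1012) = 21601/1012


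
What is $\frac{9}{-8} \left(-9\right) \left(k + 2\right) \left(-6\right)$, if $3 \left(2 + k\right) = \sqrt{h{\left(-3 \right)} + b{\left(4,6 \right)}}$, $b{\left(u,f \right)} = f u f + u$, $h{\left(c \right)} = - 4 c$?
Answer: $- 81 \sqrt{10} \approx -256.14$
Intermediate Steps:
$b{\left(u,f \right)} = u + u f^{2}$ ($b{\left(u,f \right)} = u f^{2} + u = u + u f^{2}$)
$k = -2 + \frac{4 \sqrt{10}}{3}$ ($k = -2 + \frac{\sqrt{\left(-4\right) \left(-3\right) + 4 \left(1 + 6^{2}\right)}}{3} = -2 + \frac{\sqrt{12 + 4 \left(1 + 36\right)}}{3} = -2 + \frac{\sqrt{12 + 4 \cdot 37}}{3} = -2 + \frac{\sqrt{12 + 148}}{3} = -2 + \frac{\sqrt{160}}{3} = -2 + \frac{4 \sqrt{10}}{3} \approx 2.2164$)
$\frac{9}{-8} \left(-9\right) \left(k + 2\right) \left(-6\right) = \frac{9}{-8} \left(-9\right) \left(\left(-2 + \frac{4 \sqrt{10}}{3}\right) + 2\right) \left(-6\right) = 9 \left(- \frac{1}{8}\right) \left(-9\right) \frac{4 \sqrt{10}}{3} \left(-6\right) = \left(- \frac{9}{8}\right) \left(-9\right) \left(- 8 \sqrt{10}\right) = \frac{81 \left(- 8 \sqrt{10}\right)}{8} = - 81 \sqrt{10}$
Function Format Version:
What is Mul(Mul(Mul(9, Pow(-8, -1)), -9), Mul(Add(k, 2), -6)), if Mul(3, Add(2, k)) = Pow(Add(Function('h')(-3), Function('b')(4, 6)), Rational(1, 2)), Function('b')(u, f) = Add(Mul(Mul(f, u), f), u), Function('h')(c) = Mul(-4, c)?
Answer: Mul(-81, Pow(10, Rational(1, 2))) ≈ -256.14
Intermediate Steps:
Function('b')(u, f) = Add(u, Mul(u, Pow(f, 2))) (Function('b')(u, f) = Add(Mul(u, Pow(f, 2)), u) = Add(u, Mul(u, Pow(f, 2))))
k = Add(-2, Mul(Rational(4, 3), Pow(10, Rational(1, 2)))) (k = Add(-2, Mul(Rational(1, 3), Pow(Add(Mul(-4, -3), Mul(4, Add(1, Pow(6, 2)))), Rational(1, 2)))) = Add(-2, Mul(Rational(1, 3), Pow(Add(12, Mul(4, Add(1, 36))), Rational(1, 2)))) = Add(-2, Mul(Rational(1, 3), Pow(Add(12, Mul(4, 37)), Rational(1, 2)))) = Add(-2, Mul(Rational(1, 3), Pow(Add(12, 148), Rational(1, 2)))) = Add(-2, Mul(Rational(1, 3), Pow(160, Rational(1, 2)))) = Add(-2, Mul(Rational(1, 3), Mul(4, Pow(10, Rational(1, 2))))) = Add(-2, Mul(Rational(4, 3), Pow(10, Rational(1, 2)))) ≈ 2.2164)
Mul(Mul(Mul(9, Pow(-8, -1)), -9), Mul(Add(k, 2), -6)) = Mul(Mul(Mul(9, Pow(-8, -1)), -9), Mul(Add(Add(-2, Mul(Rational(4, 3), Pow(10, Rational(1, 2)))), 2), -6)) = Mul(Mul(Mul(9, Rational(-1, 8)), -9), Mul(Mul(Rational(4, 3), Pow(10, Rational(1, 2))), -6)) = Mul(Mul(Rational(-9, 8), -9), Mul(-8, Pow(10, Rational(1, 2)))) = Mul(Rational(81, 8), Mul(-8, Pow(10, Rational(1, 2)))) = Mul(-81, Pow(10, Rational(1, 2)))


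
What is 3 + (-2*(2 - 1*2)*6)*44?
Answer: 3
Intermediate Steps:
3 + (-2*(2 - 1*2)*6)*44 = 3 + (-2*(2 - 2)*6)*44 = 3 + (-2*0*6)*44 = 3 + (0*6)*44 = 3 + 0*44 = 3 + 0 = 3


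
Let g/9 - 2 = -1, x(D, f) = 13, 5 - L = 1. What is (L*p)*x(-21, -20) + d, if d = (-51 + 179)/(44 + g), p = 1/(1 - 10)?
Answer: -1604/477 ≈ -3.3627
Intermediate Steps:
L = 4 (L = 5 - 1*1 = 5 - 1 = 4)
p = -⅑ (p = 1/(-9) = -⅑ ≈ -0.11111)
g = 9 (g = 18 + 9*(-1) = 18 - 9 = 9)
d = 128/53 (d = (-51 + 179)/(44 + 9) = 128/53 ≈ 2.4151)
(L*p)*x(-21, -20) + d = (4*(-⅑))*13 + 128/53 = -4/9*13 + 128/53 = -52/9 + 128/53 = -1604/477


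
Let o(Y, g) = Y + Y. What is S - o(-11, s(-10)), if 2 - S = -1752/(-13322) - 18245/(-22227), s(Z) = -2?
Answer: 3412296331/148054047 ≈ 23.048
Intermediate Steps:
o(Y, g) = 2*Y
S = 155107297/148054047 (S = 2 - (-1752/(-13322) - 18245/(-22227)) = 2 - (-1752*(-1/13322) - 18245*(-1/22227)) = 2 - (876/6661 + 18245/22227) = 2 - 1*141000797/148054047 = 2 - 141000797/148054047 = 155107297/148054047 ≈ 1.0476)
S - o(-11, s(-10)) = 155107297/148054047 - 2*(-11) = 155107297/148054047 - 1*(-22) = 155107297/148054047 + 22 = 3412296331/148054047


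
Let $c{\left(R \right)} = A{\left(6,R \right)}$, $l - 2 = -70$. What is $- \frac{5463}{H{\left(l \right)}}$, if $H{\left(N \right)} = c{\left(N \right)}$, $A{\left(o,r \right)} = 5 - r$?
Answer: $- \frac{5463}{73} \approx -74.836$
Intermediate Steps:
$l = -68$ ($l = 2 - 70 = -68$)
$c{\left(R \right)} = 5 - R$
$H{\left(N \right)} = 5 - N$
$- \frac{5463}{H{\left(l \right)}} = - \frac{5463}{5 - -68} = - \frac{5463}{5 + 68} = - \frac{5463}{73}$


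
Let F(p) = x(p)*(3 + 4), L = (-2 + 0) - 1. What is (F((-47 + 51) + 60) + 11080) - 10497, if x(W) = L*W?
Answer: -761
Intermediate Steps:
L = -3 (L = -2 - 1 = -3)
x(W) = -3*W
F(p) = -21*p (F(p) = (-3*p)*(3 + 4) = -3*p*7 = -21*p)
(F((-47 + 51) + 60) + 11080) - 10497 = (-21*((-47 + 51) + 60) + 11080) - 10497 = (-21*(4 + 60) + 11080) - 10497 = (-21*64 + 11080) - 10497 = (-1344 + 11080) - 10497 = 9736 - 10497 = -761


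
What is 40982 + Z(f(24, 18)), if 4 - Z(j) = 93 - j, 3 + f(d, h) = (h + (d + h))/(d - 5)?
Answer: 776970/19 ≈ 40893.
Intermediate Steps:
f(d, h) = -3 + (d + 2*h)/(-5 + d) (f(d, h) = -3 + (h + (d + h))/(d - 5) = -3 + (d + 2*h)/(-5 + d))
Z(j) = -89 + j (Z(j) = 4 - (93 - j) = 4 + (-93 + j) = -89 + j)
40982 + Z(f(24, 18)) = 40982 + (-89 + (15 - 2*24 + 2*18)/(-5 + 24)) = 40982 + (-89 + (15 - 48 + 36)/19) = 40982 + (-89 + (1/19)*3) = 40982 + (-89 + 3/19) = 40982 - 1688/19 = 776970/19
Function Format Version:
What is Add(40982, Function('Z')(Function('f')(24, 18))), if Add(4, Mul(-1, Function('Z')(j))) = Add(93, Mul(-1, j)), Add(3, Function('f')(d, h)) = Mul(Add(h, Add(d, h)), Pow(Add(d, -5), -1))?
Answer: Rational(776970, 19) ≈ 40893.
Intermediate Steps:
Function('f')(d, h) = Add(-3, Mul(Pow(Add(-5, d), -1), Add(d, Mul(2, h)))) (Function('f')(d, h) = Add(-3, Mul(Add(h, Add(d, h)), Pow(Add(d, -5), -1))) = Add(-3, Mul(Add(d, Mul(2, h)), Pow(Add(-5, d), -1))) = Add(-3, Mul(Pow(Add(-5, d), -1), Add(d, Mul(2, h)))))
Function('Z')(j) = Add(-89, j) (Function('Z')(j) = Add(4, Mul(-1, Add(93, Mul(-1, j)))) = Add(4, Add(-93, j)) = Add(-89, j))
Add(40982, Function('Z')(Function('f')(24, 18))) = Add(40982, Add(-89, Mul(Pow(Add(-5, 24), -1), Add(15, Mul(-2, 24), Mul(2, 18))))) = Add(40982, Add(-89, Mul(Pow(19, -1), Add(15, -48, 36)))) = Add(40982, Add(-89, Mul(Rational(1, 19), 3))) = Add(40982, Add(-89, Rational(3, 19))) = Add(40982, Rational(-1688, 19)) = Rational(776970, 19)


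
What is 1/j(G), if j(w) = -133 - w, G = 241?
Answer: -1/374 ≈ -0.0026738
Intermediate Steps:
1/j(G) = 1/(-133 - 1*241) = 1/(-133 - 241) = 1/(-374) = -1/374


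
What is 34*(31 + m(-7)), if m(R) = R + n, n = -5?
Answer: 646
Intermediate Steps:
m(R) = -5 + R (m(R) = R - 5 = -5 + R)
34*(31 + m(-7)) = 34*(31 + (-5 - 7)) = 34*(31 - 12) = 34*19 = 646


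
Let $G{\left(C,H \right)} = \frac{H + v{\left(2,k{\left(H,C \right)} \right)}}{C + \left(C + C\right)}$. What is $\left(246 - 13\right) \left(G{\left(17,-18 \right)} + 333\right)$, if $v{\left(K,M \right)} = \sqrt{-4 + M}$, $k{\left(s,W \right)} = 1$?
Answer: $\frac{1317615}{17} + \frac{233 i \sqrt{3}}{51} \approx 77507.0 + 7.9131 i$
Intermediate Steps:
$G{\left(C,H \right)} = \frac{H + i \sqrt{3}}{3 C}$ ($G{\left(C,H \right)} = \frac{H + \sqrt{-4 + 1}}{C + \left(C + C\right)} = \frac{H + \sqrt{-3}}{C + 2 C} = \frac{H + i \sqrt{3}}{3 C}$)
$\left(246 - 13\right) \left(G{\left(17,-18 \right)} + 333\right) = \left(246 - 13\right) \left(\frac{-18 + i \sqrt{3}}{3 \cdot 17} + 333\right) = 233 \left(\frac{1}{3} \cdot \frac{1}{17} \left(-18 + i \sqrt{3}\right) + 333\right) = 233 \left(\left(- \frac{6}{17} + \frac{i \sqrt{3}}{51}\right) + 333\right) = 233 \left(\frac{5655}{17} + \frac{i \sqrt{3}}{51}\right) = \frac{1317615}{17} + \frac{233 i \sqrt{3}}{51}$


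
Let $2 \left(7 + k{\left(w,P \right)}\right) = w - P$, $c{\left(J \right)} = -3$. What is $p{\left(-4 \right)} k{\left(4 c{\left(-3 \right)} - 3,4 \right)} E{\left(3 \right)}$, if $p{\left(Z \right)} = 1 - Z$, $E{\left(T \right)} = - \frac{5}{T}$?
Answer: $\frac{275}{2} \approx 137.5$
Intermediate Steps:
$k{\left(w,P \right)} = -7 + \frac{w}{2} - \frac{P}{2}$ ($k{\left(w,P \right)} = -7 + \frac{w - P}{2} = -7 - \left(\frac{P}{2} - \frac{w}{2}\right) = -7 + \frac{w}{2} - \frac{P}{2}$)
$p{\left(-4 \right)} k{\left(4 c{\left(-3 \right)} - 3,4 \right)} E{\left(3 \right)} = \left(1 - -4\right) \left(-7 + \frac{4 \left(-3\right) - 3}{2} - 2\right) \left(- \frac{5}{3}\right) = \left(1 + 4\right) \left(-7 + \frac{-12 - 3}{2} - 2\right) \left(\left(-5\right) \frac{1}{3}\right) = 5 \left(-7 + \frac{1}{2} \left(-15\right) - 2\right) \left(- \frac{5}{3}\right) = 5 \left(-7 - \frac{15}{2} - 2\right) \left(- \frac{5}{3}\right) = 5 \left(\left(- \frac{33}{2}\right) \left(- \frac{5}{3}\right)\right) = 5 \cdot \frac{55}{2} = \frac{275}{2}$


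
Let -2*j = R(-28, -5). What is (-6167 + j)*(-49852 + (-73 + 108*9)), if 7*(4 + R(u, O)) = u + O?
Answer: 4223517981/14 ≈ 3.0168e+8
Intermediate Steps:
R(u, O) = -4 + O/7 + u/7 (R(u, O) = -4 + (u + O)/7 = -4 + (O + u)/7 = -4 + (O/7 + u/7) = -4 + O/7 + u/7)
j = 61/14 (j = -(-4 + (⅐)*(-5) + (⅐)*(-28))/2 = -(-4 - 5/7 - 4)/2 = -½*(-61/7) = 61/14 ≈ 4.3571)
(-6167 + j)*(-49852 + (-73 + 108*9)) = (-6167 + 61/14)*(-49852 + (-73 + 108*9)) = -86277*(-49852 + (-73 + 972))/14 = -86277*(-49852 + 899)/14 = -86277/14*(-48953) = 4223517981/14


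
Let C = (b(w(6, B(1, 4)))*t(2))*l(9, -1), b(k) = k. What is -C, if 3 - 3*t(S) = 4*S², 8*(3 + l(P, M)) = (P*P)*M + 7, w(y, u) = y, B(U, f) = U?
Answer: -637/2 ≈ -318.50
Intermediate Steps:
l(P, M) = -17/8 + M*P²/8 (l(P, M) = -3 + ((P*P)*M + 7)/8 = -3 + (P²*M + 7)/8 = -3 + (M*P² + 7)/8 = -3 + (7 + M*P²)/8 = -3 + (7/8 + M*P²/8) = -17/8 + M*P²/8)
t(S) = 1 - 4*S²/3
C = 637/2 (C = (6*(1 - 4/3*2²))*(-17/8 + (⅛)*(-1)*9²) = (6*(1 - 4/3*4))*(-17/8 + (⅛)*(-1)*81) = (6*(1 - 16/3))*(-17/8 - 81/8) = (6*(-13/3))*(-49/4) = -26*(-49/4) = 637/2 ≈ 318.50)
-C = -1*637/2 = -637/2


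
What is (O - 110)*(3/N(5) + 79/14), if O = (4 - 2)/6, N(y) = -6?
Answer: -564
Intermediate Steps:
O = ⅓ (O = 2*(⅙) = ⅓ ≈ 0.33333)
(O - 110)*(3/N(5) + 79/14) = (⅓ - 110)*(3/(-6) + 79/14) = -329*(3*(-⅙) + 79*(1/14))/3 = -329*(-½ + 79/14)/3 = -329/3*36/7 = -564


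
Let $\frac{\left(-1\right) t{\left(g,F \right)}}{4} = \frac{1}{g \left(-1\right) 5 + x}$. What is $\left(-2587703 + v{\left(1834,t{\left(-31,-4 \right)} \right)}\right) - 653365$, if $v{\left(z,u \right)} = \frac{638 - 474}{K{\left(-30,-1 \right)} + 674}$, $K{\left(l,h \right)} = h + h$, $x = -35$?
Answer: $- \frac{544499383}{168} \approx -3.2411 \cdot 10^{6}$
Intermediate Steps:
$K{\left(l,h \right)} = 2 h$
$t{\left(g,F \right)} = - \frac{4}{-35 - 5 g}$ ($t{\left(g,F \right)} = - \frac{4}{g \left(-1\right) 5 - 35} = - \frac{4}{- g 5 - 35} = - \frac{4}{- 5 g - 35} = - \frac{4}{-35 - 5 g}$)
$v{\left(z,u \right)} = \frac{41}{168}$ ($v{\left(z,u \right)} = \frac{638 - 474}{2 \left(-1\right) + 674} = \frac{164}{-2 + 674} = \frac{164}{672} = 164 \cdot \frac{1}{672} = \frac{41}{168}$)
$\left(-2587703 + v{\left(1834,t{\left(-31,-4 \right)} \right)}\right) - 653365 = \left(-2587703 + \frac{41}{168}\right) - 653365 = - \frac{434734063}{168} - 653365 = - \frac{544499383}{168}$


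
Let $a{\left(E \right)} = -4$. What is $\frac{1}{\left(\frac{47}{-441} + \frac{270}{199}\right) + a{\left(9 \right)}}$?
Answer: $- \frac{87759}{241319} \approx -0.36366$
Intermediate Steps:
$\frac{1}{\left(\frac{47}{-441} + \frac{270}{199}\right) + a{\left(9 \right)}} = \frac{1}{\left(\frac{47}{-441} + \frac{270}{199}\right) - 4} = \frac{1}{\left(47 \left(- \frac{1}{441}\right) + 270 \cdot \frac{1}{199}\right) - 4} = \frac{1}{\left(- \frac{47}{441} + \frac{270}{199}\right) - 4} = \frac{1}{\frac{109717}{87759} - 4} = \frac{1}{- \frac{241319}{87759}} = - \frac{87759}{241319}$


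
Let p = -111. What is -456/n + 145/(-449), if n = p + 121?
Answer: -103097/2245 ≈ -45.923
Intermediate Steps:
n = 10 (n = -111 + 121 = 10)
-456/n + 145/(-449) = -456/10 + 145/(-449) = -456*⅒ + 145*(-1/449) = -228/5 - 145/449 = -103097/2245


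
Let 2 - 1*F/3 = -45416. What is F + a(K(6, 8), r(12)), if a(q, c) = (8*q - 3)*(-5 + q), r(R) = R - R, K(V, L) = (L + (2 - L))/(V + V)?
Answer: 2452717/18 ≈ 1.3626e+5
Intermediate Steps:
K(V, L) = 1/V (K(V, L) = 2/((2*V)) = 2*(1/(2*V)) = 1/V)
r(R) = 0
a(q, c) = (-5 + q)*(-3 + 8*q) (a(q, c) = (-3 + 8*q)*(-5 + q) = (-5 + q)*(-3 + 8*q))
F = 136254 (F = 6 - 3*(-45416) = 6 + 136248 = 136254)
F + a(K(6, 8), r(12)) = 136254 + (15 - 43/6 + 8*(1/6)**2) = 136254 + (15 - 43*1/6 + 8*(1/6)**2) = 136254 + (15 - 43/6 + 8*(1/36)) = 136254 + (15 - 43/6 + 2/9) = 136254 + 145/18 = 2452717/18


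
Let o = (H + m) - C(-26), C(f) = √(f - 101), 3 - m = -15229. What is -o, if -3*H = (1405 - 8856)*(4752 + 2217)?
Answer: -17323905 + I*√127 ≈ -1.7324e+7 + 11.269*I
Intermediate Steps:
m = 15232 (m = 3 - 1*(-15229) = 3 + 15229 = 15232)
H = 17308673 (H = -(1405 - 8856)*(4752 + 2217)/3 = -(-7451)*6969/3 = -⅓*(-51926019) = 17308673)
C(f) = √(-101 + f)
o = 17323905 - I*√127 (o = (17308673 + 15232) - √(-101 - 26) = 17323905 - √(-127) = 17323905 - I*√127 ≈ 1.7324e+7 - 11.269*I)
-o = -(17323905 - I*√127) = -17323905 + I*√127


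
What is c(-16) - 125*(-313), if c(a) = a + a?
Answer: 39093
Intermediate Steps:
c(a) = 2*a
c(-16) - 125*(-313) = 2*(-16) - 125*(-313) = -32 + 39125 = 39093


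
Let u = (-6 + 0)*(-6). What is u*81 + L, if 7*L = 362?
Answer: 20774/7 ≈ 2967.7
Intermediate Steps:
L = 362/7 (L = (⅐)*362 = 362/7 ≈ 51.714)
u = 36 (u = -6*(-6) = 36)
u*81 + L = 36*81 + 362/7 = 2916 + 362/7 = 20774/7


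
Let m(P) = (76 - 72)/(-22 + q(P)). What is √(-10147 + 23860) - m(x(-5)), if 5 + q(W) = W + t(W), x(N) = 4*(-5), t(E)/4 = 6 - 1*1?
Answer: 4/27 + √13713 ≈ 117.25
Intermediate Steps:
t(E) = 20 (t(E) = 4*(6 - 1*1) = 4*(6 - 1) = 4*5 = 20)
x(N) = -20
q(W) = 15 + W (q(W) = -5 + (W + 20) = -5 + (20 + W) = 15 + W)
m(P) = 4/(-7 + P) (m(P) = (76 - 72)/(-22 + (15 + P)) = 4/(-7 + P))
√(-10147 + 23860) - m(x(-5)) = √(-10147 + 23860) - 4/(-7 - 20) = √13713 - 4/(-27) = √13713 - 4*(-1)/27 = √13713 - 1*(-4/27) = √13713 + 4/27 = 4/27 + √13713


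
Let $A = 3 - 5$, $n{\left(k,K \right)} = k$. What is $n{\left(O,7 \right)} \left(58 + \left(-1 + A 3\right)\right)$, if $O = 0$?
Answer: $0$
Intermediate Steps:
$A = -2$ ($A = 3 - 5 = -2$)
$n{\left(O,7 \right)} \left(58 + \left(-1 + A 3\right)\right) = 0 \left(58 - 7\right) = 0 \cdot 51 = 0$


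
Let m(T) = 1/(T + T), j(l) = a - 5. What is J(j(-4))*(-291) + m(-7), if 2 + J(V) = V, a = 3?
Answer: 16295/14 ≈ 1163.9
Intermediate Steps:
j(l) = -2 (j(l) = 3 - 5 = -2)
J(V) = -2 + V
m(T) = 1/(2*T)
J(j(-4))*(-291) + m(-7) = (-2 - 2)*(-291) + (½)/(-7) = -4*(-291) + (½)*(-⅐) = 1164 - 1/14 = 16295/14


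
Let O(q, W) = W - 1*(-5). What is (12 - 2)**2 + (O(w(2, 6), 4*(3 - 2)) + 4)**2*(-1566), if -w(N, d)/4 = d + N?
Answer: -264554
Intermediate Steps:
w(N, d) = -4*N - 4*d (w(N, d) = -4*(d + N) = -4*(N + d) = -4*N - 4*d)
O(q, W) = 5 + W (O(q, W) = W + 5 = 5 + W)
(12 - 2)**2 + (O(w(2, 6), 4*(3 - 2)) + 4)**2*(-1566) = (12 - 2)**2 + ((5 + 4*(3 - 2)) + 4)**2*(-1566) = 10**2 + ((5 + 4*1) + 4)**2*(-1566) = 100 + ((5 + 4) + 4)**2*(-1566) = 100 + (9 + 4)**2*(-1566) = 100 + 13**2*(-1566) = 100 + 169*(-1566) = 100 - 264654 = -264554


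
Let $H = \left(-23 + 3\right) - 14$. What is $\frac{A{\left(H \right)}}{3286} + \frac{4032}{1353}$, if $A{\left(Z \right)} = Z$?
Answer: $\frac{2200525}{740993} \approx 2.9697$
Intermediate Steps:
$H = -34$ ($H = -20 - 14 = -34$)
$\frac{A{\left(H \right)}}{3286} + \frac{4032}{1353} = - \frac{34}{3286} + \frac{4032}{1353} = \left(-34\right) \frac{1}{3286} + 4032 \cdot \frac{1}{1353} = - \frac{17}{1643} + \frac{1344}{451} = \frac{2200525}{740993}$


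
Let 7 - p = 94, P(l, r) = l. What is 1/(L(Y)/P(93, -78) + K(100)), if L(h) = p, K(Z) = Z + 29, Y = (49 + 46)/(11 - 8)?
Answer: 31/3970 ≈ 0.0078086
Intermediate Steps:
Y = 95/3 ≈ 31.667
K(Z) = 29 + Z
p = -87 (p = 7 - 1*94 = 7 - 94 = -87)
L(h) = -87
1/(L(Y)/P(93, -78) + K(100)) = 1/(-87/93 + (29 + 100)) = 1/(-87*1/93 + 129) = 1/(-29/31 + 129) = 1/(3970/31) = 31/3970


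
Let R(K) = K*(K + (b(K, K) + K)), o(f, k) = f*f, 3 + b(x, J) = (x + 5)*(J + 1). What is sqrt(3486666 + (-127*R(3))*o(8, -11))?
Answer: sqrt(2633226) ≈ 1622.7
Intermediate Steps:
b(x, J) = -3 + (1 + J)*(5 + x) (b(x, J) = -3 + (x + 5)*(J + 1) = -3 + (5 + x)*(1 + J) = -3 + (1 + J)*(5 + x))
o(f, k) = f**2
R(K) = K*(2 + K**2 + 8*K) (R(K) = K*(K + ((2 + K + 5*K + K*K) + K)) = K*(K + ((2 + K + 5*K + K**2) + K)) = K*(K + ((2 + K**2 + 6*K) + K)) = K*(K + (2 + K**2 + 7*K)) = K*(2 + K**2 + 8*K))
sqrt(3486666 + (-127*R(3))*o(8, -11)) = sqrt(3486666 - 381*(2 + 3**2 + 8*3)*8**2) = sqrt(3486666 - 381*(2 + 9 + 24)*64) = sqrt(3486666 - 381*35*64) = sqrt(3486666 - 127*105*64) = sqrt(3486666 - 13335*64) = sqrt(3486666 - 853440) = sqrt(2633226)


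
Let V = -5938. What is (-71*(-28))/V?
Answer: -994/2969 ≈ -0.33479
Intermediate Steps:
(-71*(-28))/V = -71*(-28)/(-5938) = 1988*(-1/5938) = -994/2969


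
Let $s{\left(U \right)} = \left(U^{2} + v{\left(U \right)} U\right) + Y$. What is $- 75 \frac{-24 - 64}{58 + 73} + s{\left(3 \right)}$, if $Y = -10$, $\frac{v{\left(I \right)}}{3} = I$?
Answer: $\frac{10006}{131} \approx 76.382$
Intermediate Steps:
$v{\left(I \right)} = 3 I$
$s{\left(U \right)} = -10 + 4 U^{2}$ ($s{\left(U \right)} = \left(U^{2} + 3 U U\right) - 10 = \left(U^{2} + 3 U^{2}\right) - 10 = 4 U^{2} - 10 = -10 + 4 U^{2}$)
$- 75 \frac{-24 - 64}{58 + 73} + s{\left(3 \right)} = - 75 \frac{-24 - 64}{58 + 73} - \left(10 - 4 \cdot 3^{2}\right) = - 75 \left(- \frac{88}{131}\right) + \left(-10 + 4 \cdot 9\right) = - 75 \left(\left(-88\right) \frac{1}{131}\right) + \left(-10 + 36\right) = \left(-75\right) \left(- \frac{88}{131}\right) + 26 = \frac{6600}{131} + 26 = \frac{10006}{131}$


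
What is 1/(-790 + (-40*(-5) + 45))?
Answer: -1/545 ≈ -0.0018349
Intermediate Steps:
1/(-790 + (-40*(-5) + 45)) = 1/(-790 + (200 + 45)) = 1/(-790 + 245) = 1/(-545) = -1/545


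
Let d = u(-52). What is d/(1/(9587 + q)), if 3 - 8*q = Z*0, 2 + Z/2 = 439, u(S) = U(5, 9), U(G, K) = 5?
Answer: 383495/8 ≈ 47937.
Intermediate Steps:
u(S) = 5
Z = 874 (Z = -4 + 2*439 = -4 + 878 = 874)
d = 5
q = 3/8 (q = 3/8 - 437*0/4 = 3/8 - ⅛*0 = 3/8 + 0 = 3/8 ≈ 0.37500)
d/(1/(9587 + q)) = 5/(1/(9587 + 3/8)) = 5/(1/(76699/8)) = 5/(8/76699) = 5*(76699/8) = 383495/8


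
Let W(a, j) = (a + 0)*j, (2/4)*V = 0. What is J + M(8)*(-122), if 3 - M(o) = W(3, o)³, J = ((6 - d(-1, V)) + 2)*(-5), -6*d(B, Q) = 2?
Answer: 5058361/3 ≈ 1.6861e+6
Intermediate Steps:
V = 0 (V = 2*0 = 0)
d(B, Q) = -⅓ (d(B, Q) = -⅙*2 = -⅓)
W(a, j) = a*j
J = -125/3 (J = ((6 - 1*(-⅓)) + 2)*(-5) = ((6 + ⅓) + 2)*(-5) = (19/3 + 2)*(-5) = (25/3)*(-5) = -125/3 ≈ -41.667)
M(o) = 3 - 27*o³ (M(o) = 3 - (3*o)³ = 3 - 27*o³)
J + M(8)*(-122) = -125/3 + (3 - 27*8³)*(-122) = -125/3 + (3 - 27*512)*(-122) = -125/3 + (3 - 13824)*(-122) = -125/3 - 13821*(-122) = -125/3 + 1686162 = 5058361/3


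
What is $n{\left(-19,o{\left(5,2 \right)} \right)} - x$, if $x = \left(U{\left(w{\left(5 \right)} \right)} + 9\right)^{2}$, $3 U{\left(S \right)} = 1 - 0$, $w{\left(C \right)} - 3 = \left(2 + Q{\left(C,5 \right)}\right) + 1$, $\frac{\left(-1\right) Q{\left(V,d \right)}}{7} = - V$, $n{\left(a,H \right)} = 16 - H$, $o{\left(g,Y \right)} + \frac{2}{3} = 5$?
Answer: $- \frac{679}{9} \approx -75.444$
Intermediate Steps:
$o{\left(g,Y \right)} = \frac{13}{3}$ ($o{\left(g,Y \right)} = - \frac{2}{3} + 5 = \frac{13}{3}$)
$Q{\left(V,d \right)} = 7 V$ ($Q{\left(V,d \right)} = - 7 \left(- V\right) = 7 V$)
$w{\left(C \right)} = 6 + 7 C$ ($w{\left(C \right)} = 3 + \left(\left(2 + 7 C\right) + 1\right) = 3 + \left(3 + 7 C\right) = 6 + 7 C$)
$U{\left(S \right)} = \frac{1}{3}$ ($U{\left(S \right)} = \frac{1 - 0}{3} = \frac{1 + 0}{3} = \frac{1}{3} \cdot 1 = \frac{1}{3}$)
$x = \frac{784}{9}$ ($x = \left(\frac{1}{3} + 9\right)^{2} = \left(\frac{28}{3}\right)^{2} = \frac{784}{9} \approx 87.111$)
$n{\left(-19,o{\left(5,2 \right)} \right)} - x = \left(16 - \frac{13}{3}\right) - \frac{784}{9} = \frac{35}{3} - \frac{784}{9} = - \frac{679}{9}$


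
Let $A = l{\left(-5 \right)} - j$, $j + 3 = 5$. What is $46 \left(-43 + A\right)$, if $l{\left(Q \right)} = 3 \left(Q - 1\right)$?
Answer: $-2898$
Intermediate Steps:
$l{\left(Q \right)} = -3 + 3 Q$ ($l{\left(Q \right)} = 3 \left(-1 + Q\right) = -3 + 3 Q$)
$j = 2$ ($j = -3 + 5 = 2$)
$A = -20$ ($A = \left(-3 + 3 \left(-5\right)\right) - 2 = \left(-3 - 15\right) - 2 = -18 - 2 = -20$)
$46 \left(-43 + A\right) = 46 \left(-43 - 20\right) = 46 \left(-63\right) = -2898$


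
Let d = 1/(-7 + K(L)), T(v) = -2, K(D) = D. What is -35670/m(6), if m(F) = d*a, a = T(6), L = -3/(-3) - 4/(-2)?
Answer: -71340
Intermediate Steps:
L = 3 (L = -3*(-1/3) - 4*(-1/2) = 1 + 2 = 3)
a = -2
d = -1/4 (d = 1/(-7 + 3) = 1/(-4) = -1/4 ≈ -0.25000)
m(F) = 1/2 (m(F) = -1/4*(-2) = 1/2)
-35670/m(6) = -35670/1/2 = -35670*2 = -71340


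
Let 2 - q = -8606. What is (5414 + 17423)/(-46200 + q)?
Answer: -22837/37592 ≈ -0.60750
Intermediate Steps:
q = 8608 (q = 2 - 1*(-8606) = 2 + 8606 = 8608)
(5414 + 17423)/(-46200 + q) = (5414 + 17423)/(-46200 + 8608) = 22837/(-37592) = 22837*(-1/37592) = -22837/37592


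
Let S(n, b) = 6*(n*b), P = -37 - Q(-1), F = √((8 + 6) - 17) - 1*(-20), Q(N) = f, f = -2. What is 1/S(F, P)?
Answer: I/(210*(√3 - 20*I)) ≈ -0.00023632 + 2.0466e-5*I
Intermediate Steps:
Q(N) = -2
F = 20 + I*√3 (F = √(14 - 17) + 20 = √(-3) + 20 = I*√3 + 20 = 20 + I*√3 ≈ 20.0 + 1.732*I)
P = -35 (P = -37 - 1*(-2) = -37 + 2 = -35)
S(n, b) = 6*b*n (S(n, b) = 6*(b*n) = 6*b*n)
1/S(F, P) = 1/(6*(-35)*(20 + I*√3)) = 1/(-4200 - 210*I*√3)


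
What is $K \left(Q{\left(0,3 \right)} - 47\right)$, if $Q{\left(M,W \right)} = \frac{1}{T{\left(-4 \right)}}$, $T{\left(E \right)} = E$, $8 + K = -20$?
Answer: $1323$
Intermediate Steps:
$K = -28$ ($K = -8 - 20 = -28$)
$Q{\left(M,W \right)} = - \frac{1}{4}$ ($Q{\left(M,W \right)} = \frac{1}{-4} = - \frac{1}{4}$)
$K \left(Q{\left(0,3 \right)} - 47\right) = - 28 \left(- \frac{1}{4} - 47\right) = \left(-28\right) \left(- \frac{189}{4}\right) = 1323$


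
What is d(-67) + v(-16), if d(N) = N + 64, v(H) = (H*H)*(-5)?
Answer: -1283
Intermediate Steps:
v(H) = -5*H² (v(H) = H²*(-5) = -5*H²)
d(N) = 64 + N
d(-67) + v(-16) = (64 - 67) - 5*(-16)² = -3 - 5*256 = -3 - 1280 = -1283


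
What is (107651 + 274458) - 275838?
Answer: 106271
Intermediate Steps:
(107651 + 274458) - 275838 = 382109 - 275838 = 106271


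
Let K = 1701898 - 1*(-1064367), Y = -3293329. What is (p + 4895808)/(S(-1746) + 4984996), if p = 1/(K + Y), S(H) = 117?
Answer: 2580404147711/2627473598232 ≈ 0.98209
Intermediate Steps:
K = 2766265 (K = 1701898 + 1064367 = 2766265)
p = -1/527064 (p = 1/(2766265 - 3293329) = 1/(-527064) = -1/527064 ≈ -1.8973e-6)
(p + 4895808)/(S(-1746) + 4984996) = (-1/527064 + 4895808)/(117 + 4984996) = (2580404147711/527064)/4985113 = (2580404147711/527064)*(1/4985113) = 2580404147711/2627473598232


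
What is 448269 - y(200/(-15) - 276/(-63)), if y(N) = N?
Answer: 9413837/21 ≈ 4.4828e+5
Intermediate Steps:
448269 - y(200/(-15) - 276/(-63)) = 448269 - (200/(-15) - 276/(-63)) = 448269 - (200*(-1/15) - 276*(-1/63)) = 448269 - (-40/3 + 92/21) = 448269 - 1*(-188/21) = 448269 + 188/21 = 9413837/21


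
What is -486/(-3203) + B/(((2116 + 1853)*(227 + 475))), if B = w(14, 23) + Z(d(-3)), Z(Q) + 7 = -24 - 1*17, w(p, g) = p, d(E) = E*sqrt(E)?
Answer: 677001383/4462160157 ≈ 0.15172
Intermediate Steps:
d(E) = E**(3/2)
Z(Q) = -48 (Z(Q) = -7 + (-24 - 1*17) = -7 + (-24 - 17) = -7 - 41 = -48)
B = -34 (B = 14 - 48 = -34)
-486/(-3203) + B/(((2116 + 1853)*(227 + 475))) = -486/(-3203) - 34*1/((227 + 475)*(2116 + 1853)) = -486*(-1/3203) - 34/(3969*702) = 486/3203 - 34/2786238 = 486/3203 - 34*1/2786238 = 486/3203 - 17/1393119 = 677001383/4462160157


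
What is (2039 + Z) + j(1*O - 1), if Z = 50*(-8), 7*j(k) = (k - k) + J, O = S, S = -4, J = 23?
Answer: 11496/7 ≈ 1642.3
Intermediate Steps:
O = -4
j(k) = 23/7 (j(k) = ((k - k) + 23)/7 = (0 + 23)/7 = (1/7)*23 = 23/7)
Z = -400
(2039 + Z) + j(1*O - 1) = (2039 - 400) + 23/7 = 1639 + 23/7 = 11496/7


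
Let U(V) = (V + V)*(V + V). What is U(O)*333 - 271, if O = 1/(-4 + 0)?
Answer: -751/4 ≈ -187.75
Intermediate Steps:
O = -¼ (O = 1/(-4) = -¼ ≈ -0.25000)
U(V) = 4*V² (U(V) = (2*V)*(2*V) = 4*V²)
U(O)*333 - 271 = (4*(-¼)²)*333 - 271 = (4*(1/16))*333 - 271 = (¼)*333 - 271 = 333/4 - 271 = -751/4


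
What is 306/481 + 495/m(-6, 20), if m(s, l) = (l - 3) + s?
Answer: 21951/481 ≈ 45.636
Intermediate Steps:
m(s, l) = -3 + l + s (m(s, l) = (-3 + l) + s = -3 + l + s)
306/481 + 495/m(-6, 20) = 306/481 + 495/(-3 + 20 - 6) = 306*(1/481) + 495/11 = 306/481 + 495*(1/11) = 306/481 + 45 = 21951/481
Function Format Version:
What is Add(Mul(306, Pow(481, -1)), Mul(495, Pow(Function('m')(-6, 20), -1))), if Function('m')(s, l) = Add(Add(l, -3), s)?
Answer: Rational(21951, 481) ≈ 45.636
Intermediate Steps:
Function('m')(s, l) = Add(-3, l, s) (Function('m')(s, l) = Add(Add(-3, l), s) = Add(-3, l, s))
Add(Mul(306, Pow(481, -1)), Mul(495, Pow(Function('m')(-6, 20), -1))) = Add(Mul(306, Pow(481, -1)), Mul(495, Pow(Add(-3, 20, -6), -1))) = Add(Mul(306, Rational(1, 481)), Mul(495, Pow(11, -1))) = Add(Rational(306, 481), Mul(495, Rational(1, 11))) = Add(Rational(306, 481), 45) = Rational(21951, 481)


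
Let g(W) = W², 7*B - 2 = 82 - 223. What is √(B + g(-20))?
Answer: √18627/7 ≈ 19.497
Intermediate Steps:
B = -139/7 (B = 2/7 + (82 - 223)/7 = 2/7 + (⅐)*(-141) = 2/7 - 141/7 = -139/7 ≈ -19.857)
√(B + g(-20)) = √(-139/7 + (-20)²) = √(-139/7 + 400) = √(2661/7) = √18627/7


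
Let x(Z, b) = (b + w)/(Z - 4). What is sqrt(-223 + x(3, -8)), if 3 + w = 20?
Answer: 2*I*sqrt(58) ≈ 15.232*I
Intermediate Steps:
w = 17 (w = -3 + 20 = 17)
x(Z, b) = (17 + b)/(-4 + Z) (x(Z, b) = (b + 17)/(Z - 4) = (17 + b)/(-4 + Z))
sqrt(-223 + x(3, -8)) = sqrt(-223 + (17 - 8)/(-4 + 3)) = sqrt(-223 + 9/(-1)) = sqrt(-223 - 1*9) = sqrt(-223 - 9) = sqrt(-232) = 2*I*sqrt(58)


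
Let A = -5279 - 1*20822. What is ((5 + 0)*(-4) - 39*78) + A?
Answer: -29163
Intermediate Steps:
A = -26101 (A = -5279 - 20822 = -26101)
((5 + 0)*(-4) - 39*78) + A = ((5 + 0)*(-4) - 39*78) - 26101 = (5*(-4) - 3042) - 26101 = (-20 - 3042) - 26101 = -3062 - 26101 = -29163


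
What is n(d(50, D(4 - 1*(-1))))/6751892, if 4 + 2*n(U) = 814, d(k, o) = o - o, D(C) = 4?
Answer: 405/6751892 ≈ 5.9983e-5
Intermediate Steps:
d(k, o) = 0
n(U) = 405 (n(U) = -2 + (1/2)*814 = -2 + 407 = 405)
n(d(50, D(4 - 1*(-1))))/6751892 = 405/6751892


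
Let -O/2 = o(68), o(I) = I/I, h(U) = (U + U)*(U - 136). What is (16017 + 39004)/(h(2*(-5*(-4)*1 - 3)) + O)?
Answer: -55021/6938 ≈ -7.9304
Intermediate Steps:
h(U) = 2*U*(-136 + U) (h(U) = (2*U)*(-136 + U) = 2*U*(-136 + U))
o(I) = 1
O = -2 (O = -2*1 = -2)
(16017 + 39004)/(h(2*(-5*(-4)*1 - 3)) + O) = (16017 + 39004)/(2*(2*(-5*(-4)*1 - 3))*(-136 + 2*(-5*(-4)*1 - 3)) - 2) = 55021/(2*(2*(20*1 - 3))*(-136 + 2*(20*1 - 3)) - 2) = 55021/(2*(2*(20 - 3))*(-136 + 2*(20 - 3)) - 2) = 55021/(2*(2*17)*(-136 + 2*17) - 2) = 55021/(2*34*(-136 + 34) - 2) = 55021/(2*34*(-102) - 2) = 55021/(-6936 - 2) = 55021/(-6938) = 55021*(-1/6938) = -55021/6938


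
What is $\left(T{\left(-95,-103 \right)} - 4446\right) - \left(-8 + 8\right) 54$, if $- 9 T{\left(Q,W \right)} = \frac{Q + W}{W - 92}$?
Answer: $- \frac{866992}{195} \approx -4446.1$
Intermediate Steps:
$T{\left(Q,W \right)} = - \frac{Q + W}{9 \left(-92 + W\right)}$ ($T{\left(Q,W \right)} = - \frac{\left(Q + W\right) \frac{1}{W - 92}}{9} = - \frac{\left(Q + W\right) \frac{1}{-92 + W}}{9} = - \frac{\frac{1}{-92 + W} \left(Q + W\right)}{9} = - \frac{Q + W}{9 \left(-92 + W\right)}$)
$\left(T{\left(-95,-103 \right)} - 4446\right) - \left(-8 + 8\right) 54 = \left(\frac{\left(-1\right) \left(-95\right) - -103}{9 \left(-92 - 103\right)} - 4446\right) - \left(-8 + 8\right) 54 = \left(\frac{95 + 103}{9 \left(-195\right)} - 4446\right) - 0 \cdot 54 = \left(\frac{1}{9} \left(- \frac{1}{195}\right) 198 - 4446\right) - 0 = \left(- \frac{22}{195} - 4446\right) + 0 = - \frac{866992}{195} + 0 = - \frac{866992}{195}$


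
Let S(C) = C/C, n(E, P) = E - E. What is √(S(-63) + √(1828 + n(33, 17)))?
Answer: √(1 + 2*√457) ≈ 6.6148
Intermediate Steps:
n(E, P) = 0
S(C) = 1
√(S(-63) + √(1828 + n(33, 17))) = √(1 + √(1828 + 0)) = √(1 + √1828) = √(1 + 2*√457)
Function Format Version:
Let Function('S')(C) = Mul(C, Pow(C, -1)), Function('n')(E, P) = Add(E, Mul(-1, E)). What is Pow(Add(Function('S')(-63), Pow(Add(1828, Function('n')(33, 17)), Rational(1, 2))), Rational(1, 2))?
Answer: Pow(Add(1, Mul(2, Pow(457, Rational(1, 2)))), Rational(1, 2)) ≈ 6.6148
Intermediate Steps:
Function('n')(E, P) = 0
Function('S')(C) = 1
Pow(Add(Function('S')(-63), Pow(Add(1828, Function('n')(33, 17)), Rational(1, 2))), Rational(1, 2)) = Pow(Add(1, Pow(Add(1828, 0), Rational(1, 2))), Rational(1, 2)) = Pow(Add(1, Pow(1828, Rational(1, 2))), Rational(1, 2)) = Pow(Add(1, Mul(2, Pow(457, Rational(1, 2)))), Rational(1, 2))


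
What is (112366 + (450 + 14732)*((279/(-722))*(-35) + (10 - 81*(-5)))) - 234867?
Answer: 2304394584/361 ≈ 6.3834e+6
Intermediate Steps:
(112366 + (450 + 14732)*((279/(-722))*(-35) + (10 - 81*(-5)))) - 234867 = (112366 + 15182*((279*(-1/722))*(-35) + (10 + 405))) - 234867 = (112366 + 15182*(-279/722*(-35) + 415)) - 234867 = (112366 + 15182*(9765/722 + 415)) - 234867 = (112366 + 15182*(309395/722)) - 234867 = (112366 + 2348617445/361) - 234867 = 2389181571/361 - 234867 = 2304394584/361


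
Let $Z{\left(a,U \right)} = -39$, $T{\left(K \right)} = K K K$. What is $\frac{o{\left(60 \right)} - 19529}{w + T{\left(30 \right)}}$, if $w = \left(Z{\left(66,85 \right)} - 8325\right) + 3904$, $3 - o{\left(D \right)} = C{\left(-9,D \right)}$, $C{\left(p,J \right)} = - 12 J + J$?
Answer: $- \frac{9433}{11270} \approx -0.837$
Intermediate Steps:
$T{\left(K \right)} = K^{3}$ ($T{\left(K \right)} = K^{2} K = K^{3}$)
$C{\left(p,J \right)} = - 11 J$
$o{\left(D \right)} = 3 + 11 D$ ($o{\left(D \right)} = 3 - - 11 D = 3 + 11 D$)
$w = -4460$ ($w = \left(-39 - 8325\right) + 3904 = -8364 + 3904 = -4460$)
$\frac{o{\left(60 \right)} - 19529}{w + T{\left(30 \right)}} = \frac{\left(3 + 11 \cdot 60\right) - 19529}{-4460 + 30^{3}} = \frac{\left(3 + 660\right) - 19529}{-4460 + 27000} = \frac{663 - 19529}{22540} = \left(-18866\right) \frac{1}{22540} = - \frac{9433}{11270}$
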